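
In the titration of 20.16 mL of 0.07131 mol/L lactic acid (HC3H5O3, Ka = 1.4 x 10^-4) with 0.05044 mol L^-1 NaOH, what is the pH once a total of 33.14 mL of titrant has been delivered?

n(acid) = 0.07131 x 0.02016 = 0.001438 mol; n(NaOH) added = 0.05044 x 0.03314 = 0.001672 mol.
Base is in excess by 0.001672 - 0.001438 = 0.0002340 mol in a total volume of 0.05330 L.
[OH^-] = 0.0002340/0.05330 = 0.004390 M, so pOH = 2.36 and pH = 14.00 - 2.36 = 11.64.

11.64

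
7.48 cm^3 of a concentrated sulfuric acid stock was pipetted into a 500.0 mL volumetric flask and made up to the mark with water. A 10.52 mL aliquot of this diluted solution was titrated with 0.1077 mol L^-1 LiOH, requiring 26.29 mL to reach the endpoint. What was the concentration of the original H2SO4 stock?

n(LiOH) = 0.1077 x 0.02629 = 0.002831 mol.
n(H2SO4) in the aliquot = 0.002831 x 1/2 = 0.001416 mol.
[diluted H2SO4] = 0.001416 / 0.01052 = 0.1346 M.
Dilution factor = 500.0/7.480 = 66.84, so [stock] = 0.1346 x 66.84 = 9.00 M.

9.00 M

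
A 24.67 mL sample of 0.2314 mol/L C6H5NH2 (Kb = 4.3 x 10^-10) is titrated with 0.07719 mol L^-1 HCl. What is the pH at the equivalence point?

n(C6H5NH2) = 0.2314 x 0.02467 = 0.005709 mol; V(HCl) at equivalence = 0.005709/0.07719 = 0.07396 L.
At equivalence the base is fully converted to C6H5NH3+; total volume = 0.09863 L, so [C6H5NH3+] = 0.005709/0.09863 = 0.05788 M.
Ka(C6H5NH3+) = Kw/Kb = 1.0e-14 / 4.3 x 10^-10 = 2.33e-5.
[H^+] = sqrt(Ka x [C6H5NH3+]) = sqrt(2.33e-5 x 0.05788) = 0.00116 M.
pH = -log(0.00116) = 2.94.

2.94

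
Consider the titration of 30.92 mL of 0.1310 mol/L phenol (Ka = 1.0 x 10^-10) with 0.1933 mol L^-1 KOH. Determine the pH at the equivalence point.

n(C6H5OH) = 0.1310 x 0.03092 = 0.004051 mol; V(KOH) at equivalence = 0.004051/0.1933 = 0.02095 L.
At equivalence all the acid is converted to C6H5O-; total volume = 0.03092 + 0.02095 = 0.05187 L, so [C6H5O-] = 0.004051/0.05187 = 0.07808 M.
Kb = Kw/Ka = 1.0e-14 / 1.0 x 10^-10 = 0.000100.
[OH^-] = sqrt(Kb x [C6H5O-]) = sqrt(0.000100 x 0.07808) = 0.00279 M.
pOH = 2.55, so pH = 14.00 - 2.55 = 11.45.

11.45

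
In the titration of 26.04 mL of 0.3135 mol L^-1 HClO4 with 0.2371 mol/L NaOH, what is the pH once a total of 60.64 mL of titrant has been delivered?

n(acid) = 0.3135 x 0.02604 = 0.008164 mol; n(NaOH) added = 0.2371 x 0.06064 = 0.01438 mol.
Base is in excess by 0.01438 - 0.008164 = 0.006214 mol in a total volume of 0.08668 L.
[OH^-] = 0.006214/0.08668 = 0.07169 M, so pOH = 1.14 and pH = 14.00 - 1.14 = 12.86.

12.86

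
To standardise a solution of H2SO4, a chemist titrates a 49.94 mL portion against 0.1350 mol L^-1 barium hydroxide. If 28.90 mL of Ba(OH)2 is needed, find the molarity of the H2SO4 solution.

n(Ba(OH)2) delivered = 0.1350 x 0.02890 = 0.003902 mol.
For a 1:1 reaction, n(H2SO4) = 0.003902 mol.
[H2SO4] = 0.003902 mol / 0.04994 L = 0.0781 M.

0.0781 M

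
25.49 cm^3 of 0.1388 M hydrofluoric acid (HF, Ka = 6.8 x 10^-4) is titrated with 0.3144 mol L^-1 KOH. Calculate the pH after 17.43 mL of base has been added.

12.66

n(acid) = 0.1388 x 0.02549 = 0.003538 mol; n(KOH) added = 0.3144 x 0.01743 = 0.005480 mol.
Base is in excess by 0.005480 - 0.003538 = 0.001942 mol in a total volume of 0.04292 L.
[OH^-] = 0.001942/0.04292 = 0.04525 M, so pOH = 1.34 and pH = 14.00 - 1.34 = 12.66.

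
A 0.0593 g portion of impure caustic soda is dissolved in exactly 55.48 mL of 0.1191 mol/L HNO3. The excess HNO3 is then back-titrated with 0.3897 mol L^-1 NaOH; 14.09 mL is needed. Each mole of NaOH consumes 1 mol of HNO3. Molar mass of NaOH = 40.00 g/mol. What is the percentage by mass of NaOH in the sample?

Total n(HNO3) added = 0.1191 x 0.05548 = 0.006608 mol.
n(NaOH) used = 0.3897 x 0.01409 = 0.005491 mol, which equals the excess n(HNO3).
So n(HNO3) consumed by the sample = 0.006608 - 0.005491 = 0.001117 mol.
n(NaOH) = 0.001117 / 1 = 0.001117 mol.
mass NaOH = 0.001117 x 40.00 = 0.04467 g, so %NaOH = 0.04467/0.0593 x 100 = 75.3%.

75.3%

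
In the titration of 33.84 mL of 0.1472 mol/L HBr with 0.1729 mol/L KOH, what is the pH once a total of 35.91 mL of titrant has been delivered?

n(acid) = 0.1472 x 0.03384 = 0.004981 mol; n(KOH) added = 0.1729 x 0.03591 = 0.006209 mol.
Base is in excess by 0.006209 - 0.004981 = 0.001228 mol in a total volume of 0.06975 L.
[OH^-] = 0.001228/0.06975 = 0.01760 M, so pOH = 1.75 and pH = 14.00 - 1.75 = 12.25.

12.25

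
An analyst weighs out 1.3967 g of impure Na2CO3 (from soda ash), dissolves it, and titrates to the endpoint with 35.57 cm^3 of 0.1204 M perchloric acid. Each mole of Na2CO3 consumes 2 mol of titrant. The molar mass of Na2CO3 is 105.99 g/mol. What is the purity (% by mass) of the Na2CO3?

16.2%

n(HClO4) = 0.1204 x 0.03557 = 0.004283 mol.
n(Na2CO3) = 0.004283 / 2 = 0.002141 mol.
mass of Na2CO3 = 0.002141 x 105.99 = 0.2270 g.
% purity = 0.2270 / 1.3967 x 100 = 16.2%.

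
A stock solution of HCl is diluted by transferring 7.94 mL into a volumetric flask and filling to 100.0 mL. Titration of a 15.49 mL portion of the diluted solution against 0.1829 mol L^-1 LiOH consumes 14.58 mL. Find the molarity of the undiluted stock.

n(LiOH) = 0.1829 x 0.01458 = 0.002667 mol.
n(HCl) in the aliquot = 0.002667 mol.
[diluted HCl] = 0.002667 / 0.01549 = 0.1722 M.
Dilution factor = 100.0/7.940 = 12.59, so [stock] = 0.1722 x 12.59 = 2.17 M.

2.17 M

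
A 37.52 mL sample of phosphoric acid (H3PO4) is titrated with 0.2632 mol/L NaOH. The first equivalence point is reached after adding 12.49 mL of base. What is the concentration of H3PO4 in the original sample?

n(NaOH) = 0.2632 x 0.01249 = 0.003287 mol.
At the first equivalence point, 1 mol OH^- react per mol H3PO4, so n(H3PO4) = 0.003287 / 1 = 0.003287 mol.
[H3PO4] = 0.003287 / 0.03752 L = 0.0876 M.

0.0876 M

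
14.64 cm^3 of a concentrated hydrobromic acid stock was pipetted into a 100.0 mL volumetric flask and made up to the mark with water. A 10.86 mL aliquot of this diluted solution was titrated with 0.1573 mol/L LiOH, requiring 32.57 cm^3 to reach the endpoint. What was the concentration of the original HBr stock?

n(LiOH) = 0.1573 x 0.03257 = 0.005123 mol.
n(HBr) in the aliquot = 0.005123 mol.
[diluted HBr] = 0.005123 / 0.01086 = 0.4718 M.
Dilution factor = 100.0/14.64 = 6.831, so [stock] = 0.4718 x 6.831 = 3.22 M.

3.22 M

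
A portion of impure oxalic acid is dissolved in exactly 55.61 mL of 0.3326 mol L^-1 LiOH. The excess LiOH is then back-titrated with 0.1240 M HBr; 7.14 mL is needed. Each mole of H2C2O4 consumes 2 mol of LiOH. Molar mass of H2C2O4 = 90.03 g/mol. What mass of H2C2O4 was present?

0.793 g

Total n(LiOH) added = 0.3326 x 0.05561 = 0.01850 mol.
n(HBr) used = 0.1240 x 0.007140 = 0.0008854 mol, which equals the excess n(LiOH).
So n(LiOH) consumed by the sample = 0.01850 - 0.0008854 = 0.01761 mol.
n(H2C2O4) = 0.01761 / 2 = 0.008805 mol.
mass = 0.008805 mol x 90.03 g/mol = 0.793 g.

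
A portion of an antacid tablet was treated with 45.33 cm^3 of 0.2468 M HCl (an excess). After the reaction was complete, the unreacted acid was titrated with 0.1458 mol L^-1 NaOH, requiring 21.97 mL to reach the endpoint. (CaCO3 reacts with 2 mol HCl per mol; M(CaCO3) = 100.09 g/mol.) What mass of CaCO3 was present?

Total n(HCl) added = 0.2468 x 0.04533 = 0.01119 mol.
n(NaOH) used = 0.1458 x 0.02197 = 0.003203 mol, which equals the excess n(HCl).
So n(HCl) consumed by the sample = 0.01119 - 0.003203 = 0.007984 mol.
n(CaCO3) = 0.007984 / 2 = 0.003992 mol.
mass = 0.003992 mol x 100.09 g/mol = 0.400 g.

0.400 g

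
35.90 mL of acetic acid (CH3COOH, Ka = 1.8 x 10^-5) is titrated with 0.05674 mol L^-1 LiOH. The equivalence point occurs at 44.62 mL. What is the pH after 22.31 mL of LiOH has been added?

22.31 mL is exactly half the equivalence volume (44.62/2), i.e. the half-equivalence point.
There, n(HA) = n(A^-), so pH = pKa = -log(1.8 x 10^-5) = 4.74.

4.74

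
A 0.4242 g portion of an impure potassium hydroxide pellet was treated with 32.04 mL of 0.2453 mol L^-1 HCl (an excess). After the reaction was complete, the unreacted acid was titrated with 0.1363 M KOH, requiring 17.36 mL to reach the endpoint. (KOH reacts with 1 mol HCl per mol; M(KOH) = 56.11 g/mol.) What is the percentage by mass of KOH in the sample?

72.7%

Total n(HCl) added = 0.2453 x 0.03204 = 0.007859 mol.
n(KOH) used = 0.1363 x 0.01736 = 0.002366 mol, which equals the excess n(HCl).
So n(HCl) consumed by the sample = 0.007859 - 0.002366 = 0.005493 mol.
n(KOH) = 0.005493 / 1 = 0.005493 mol.
mass KOH = 0.005493 x 56.11 = 0.3082 g, so %KOH = 0.3082/0.4242 x 100 = 72.7%.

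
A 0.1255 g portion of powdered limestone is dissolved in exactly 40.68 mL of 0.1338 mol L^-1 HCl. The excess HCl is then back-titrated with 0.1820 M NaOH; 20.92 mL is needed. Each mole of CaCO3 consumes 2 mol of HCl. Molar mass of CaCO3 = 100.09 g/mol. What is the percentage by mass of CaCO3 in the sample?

Total n(HCl) added = 0.1338 x 0.04068 = 0.005443 mol.
n(NaOH) used = 0.1820 x 0.02092 = 0.003807 mol, which equals the excess n(HCl).
So n(HCl) consumed by the sample = 0.005443 - 0.003807 = 0.001636 mol.
n(CaCO3) = 0.001636 / 2 = 0.0008178 mol.
mass CaCO3 = 0.0008178 x 100.09 = 0.08185 g, so %CaCO3 = 0.08185/0.1255 x 100 = 65.2%.

65.2%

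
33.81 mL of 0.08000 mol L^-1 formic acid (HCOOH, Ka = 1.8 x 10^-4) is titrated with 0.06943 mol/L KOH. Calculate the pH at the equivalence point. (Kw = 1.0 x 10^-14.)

n(HCOOH) = 0.08000 x 0.03381 = 0.002705 mol; V(KOH) at equivalence = 0.002705/0.06943 = 0.03896 L.
At equivalence all the acid is converted to HCOO-; total volume = 0.03381 + 0.03896 = 0.07277 L, so [HCOO-] = 0.002705/0.07277 = 0.03717 M.
Kb = Kw/Ka = 1.0e-14 / 1.8 x 10^-4 = 5.56e-11.
[OH^-] = sqrt(Kb x [HCOO-]) = sqrt(5.56e-11 x 0.03717) = 1.44e-6 M.
pOH = 5.84, so pH = 14.00 - 5.84 = 8.16.

8.16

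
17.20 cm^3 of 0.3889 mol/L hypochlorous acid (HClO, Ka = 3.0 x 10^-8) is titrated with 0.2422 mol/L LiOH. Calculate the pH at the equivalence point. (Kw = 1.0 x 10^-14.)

n(HClO) = 0.3889 x 0.01720 = 0.006689 mol; V(LiOH) at equivalence = 0.006689/0.2422 = 0.02762 L.
At equivalence all the acid is converted to ClO-; total volume = 0.01720 + 0.02762 = 0.04482 L, so [ClO-] = 0.006689/0.04482 = 0.1492 M.
Kb = Kw/Ka = 1.0e-14 / 3.0 x 10^-8 = 3.33e-7.
[OH^-] = sqrt(Kb x [ClO-]) = sqrt(3.33e-7 x 0.1492) = 0.000223 M.
pOH = 3.65, so pH = 14.00 - 3.65 = 10.35.

10.35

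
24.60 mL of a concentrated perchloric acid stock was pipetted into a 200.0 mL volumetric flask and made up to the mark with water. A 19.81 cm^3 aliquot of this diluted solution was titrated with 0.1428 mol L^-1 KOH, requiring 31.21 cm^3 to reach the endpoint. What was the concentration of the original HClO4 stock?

n(KOH) = 0.1428 x 0.03121 = 0.004457 mol.
n(HClO4) in the aliquot = 0.004457 mol.
[diluted HClO4] = 0.004457 / 0.01981 = 0.2250 M.
Dilution factor = 200.0/24.60 = 8.130, so [stock] = 0.2250 x 8.130 = 1.83 M.

1.83 M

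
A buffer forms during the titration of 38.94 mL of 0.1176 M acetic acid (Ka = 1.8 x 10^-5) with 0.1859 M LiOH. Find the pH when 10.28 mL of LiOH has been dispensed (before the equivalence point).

Initial n(CH3COOH) = 0.1176 x 0.03894 = 0.004579 mol.
n(LiOH) added = 0.1859 x 0.01028 = 0.001911 mol, converting that many moles of CH3COOH to CH3COO-.
Remaining n(CH3COOH) = 0.002668 mol; n(CH3COO-) = 0.001911 mol.
By Henderson-Hasselbalch, pH = pKa + log([A^-]/[HA]) = 4.74 + log(0.001911/0.002668) = 4.74 + (-0.14) = 4.60.

4.60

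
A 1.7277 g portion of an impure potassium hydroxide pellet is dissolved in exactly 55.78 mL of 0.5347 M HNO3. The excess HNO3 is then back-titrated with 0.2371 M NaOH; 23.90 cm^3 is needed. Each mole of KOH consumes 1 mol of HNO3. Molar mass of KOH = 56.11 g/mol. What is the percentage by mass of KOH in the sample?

Total n(HNO3) added = 0.5347 x 0.05578 = 0.02983 mol.
n(NaOH) used = 0.2371 x 0.02390 = 0.005667 mol, which equals the excess n(HNO3).
So n(HNO3) consumed by the sample = 0.02983 - 0.005667 = 0.02416 mol.
n(KOH) = 0.02416 / 1 = 0.02416 mol.
mass KOH = 0.02416 x 56.11 = 1.356 g, so %KOH = 1.356/1.7277 x 100 = 78.5%.

78.5%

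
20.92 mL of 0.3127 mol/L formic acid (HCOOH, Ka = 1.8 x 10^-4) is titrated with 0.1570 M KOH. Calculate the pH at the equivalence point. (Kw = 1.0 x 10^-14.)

8.38

n(HCOOH) = 0.3127 x 0.02092 = 0.006542 mol; V(KOH) at equivalence = 0.006542/0.1570 = 0.04167 L.
At equivalence all the acid is converted to HCOO-; total volume = 0.02092 + 0.04167 = 0.06259 L, so [HCOO-] = 0.006542/0.06259 = 0.1045 M.
Kb = Kw/Ka = 1.0e-14 / 1.8 x 10^-4 = 5.56e-11.
[OH^-] = sqrt(Kb x [HCOO-]) = sqrt(5.56e-11 x 0.1045) = 2.41e-6 M.
pOH = 5.62, so pH = 14.00 - 5.62 = 8.38.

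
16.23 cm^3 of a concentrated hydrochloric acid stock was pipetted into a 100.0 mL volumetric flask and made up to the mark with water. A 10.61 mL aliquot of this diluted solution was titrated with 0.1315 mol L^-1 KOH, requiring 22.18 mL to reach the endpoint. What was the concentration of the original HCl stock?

n(KOH) = 0.1315 x 0.02218 = 0.002917 mol.
n(HCl) in the aliquot = 0.002917 mol.
[diluted HCl] = 0.002917 / 0.01061 = 0.2749 M.
Dilution factor = 100.0/16.23 = 6.161, so [stock] = 0.2749 x 6.161 = 1.69 M.

1.69 M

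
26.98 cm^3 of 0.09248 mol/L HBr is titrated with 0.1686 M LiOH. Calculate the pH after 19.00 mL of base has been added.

n(acid) = 0.09248 x 0.02698 = 0.002495 mol; n(LiOH) added = 0.1686 x 0.01900 = 0.003203 mol.
Base is in excess by 0.003203 - 0.002495 = 0.0007083 mol in a total volume of 0.04598 L.
[OH^-] = 0.0007083/0.04598 = 0.01540 M, so pOH = 1.81 and pH = 14.00 - 1.81 = 12.19.

12.19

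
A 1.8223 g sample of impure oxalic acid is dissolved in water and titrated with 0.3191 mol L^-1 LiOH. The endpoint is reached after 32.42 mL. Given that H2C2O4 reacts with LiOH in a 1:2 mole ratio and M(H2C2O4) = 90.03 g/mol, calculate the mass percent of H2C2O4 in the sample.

25.6%

n(LiOH) = 0.3191 x 0.03242 = 0.01035 mol.
n(H2C2O4) = 0.01035 / 2 = 0.005173 mol.
mass of H2C2O4 = 0.005173 x 90.03 = 0.4657 g.
% purity = 0.4657 / 1.8223 x 100 = 25.6%.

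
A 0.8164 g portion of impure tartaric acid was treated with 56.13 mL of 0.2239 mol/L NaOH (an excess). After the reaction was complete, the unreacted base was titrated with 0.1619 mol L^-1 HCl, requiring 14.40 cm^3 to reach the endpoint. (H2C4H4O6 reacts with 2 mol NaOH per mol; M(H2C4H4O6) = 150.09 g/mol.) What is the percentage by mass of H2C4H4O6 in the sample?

Total n(NaOH) added = 0.2239 x 0.05613 = 0.01257 mol.
n(HCl) used = 0.1619 x 0.01440 = 0.002331 mol, which equals the excess n(NaOH).
So n(NaOH) consumed by the sample = 0.01257 - 0.002331 = 0.01024 mol.
n(H2C4H4O6) = 0.01024 / 2 = 0.005118 mol.
mass H2C4H4O6 = 0.005118 x 150.09 = 0.7682 g, so %H2C4H4O6 = 0.7682/0.8164 x 100 = 94.1%.

94.1%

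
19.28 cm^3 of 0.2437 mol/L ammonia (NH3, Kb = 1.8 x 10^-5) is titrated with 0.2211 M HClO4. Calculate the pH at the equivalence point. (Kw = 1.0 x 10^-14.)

n(NH3) = 0.2437 x 0.01928 = 0.004699 mol; V(HClO4) at equivalence = 0.004699/0.2211 = 0.02125 L.
At equivalence the base is fully converted to NH4+; total volume = 0.04053 L, so [NH4+] = 0.004699/0.04053 = 0.1159 M.
Ka(NH4+) = Kw/Kb = 1.0e-14 / 1.8 x 10^-5 = 5.56e-10.
[H^+] = sqrt(Ka x [NH4+]) = sqrt(5.56e-10 x 0.1159) = 8.03e-6 M.
pH = -log(8.03e-6) = 5.10.

5.10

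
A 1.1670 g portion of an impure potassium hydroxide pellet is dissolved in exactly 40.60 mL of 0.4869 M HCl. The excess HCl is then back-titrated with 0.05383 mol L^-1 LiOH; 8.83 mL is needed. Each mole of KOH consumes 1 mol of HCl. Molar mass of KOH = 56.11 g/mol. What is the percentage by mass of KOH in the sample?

92.8%

Total n(HCl) added = 0.4869 x 0.04060 = 0.01977 mol.
n(LiOH) used = 0.05383 x 0.008830 = 0.0004753 mol, which equals the excess n(HCl).
So n(HCl) consumed by the sample = 0.01977 - 0.0004753 = 0.01929 mol.
n(KOH) = 0.01929 / 1 = 0.01929 mol.
mass KOH = 0.01929 x 56.11 = 1.083 g, so %KOH = 1.083/1.1670 x 100 = 92.8%.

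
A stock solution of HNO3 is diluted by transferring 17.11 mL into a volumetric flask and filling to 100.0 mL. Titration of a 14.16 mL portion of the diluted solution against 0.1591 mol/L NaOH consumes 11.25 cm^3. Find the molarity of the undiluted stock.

0.739 M

n(NaOH) = 0.1591 x 0.01125 = 0.001790 mol.
n(HNO3) in the aliquot = 0.001790 mol.
[diluted HNO3] = 0.001790 / 0.01416 = 0.1264 M.
Dilution factor = 100.0/17.11 = 5.845, so [stock] = 0.1264 x 5.845 = 0.739 M.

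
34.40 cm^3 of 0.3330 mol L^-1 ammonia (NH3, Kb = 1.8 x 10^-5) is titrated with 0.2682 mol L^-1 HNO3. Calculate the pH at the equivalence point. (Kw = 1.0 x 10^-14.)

n(NH3) = 0.3330 x 0.03440 = 0.01146 mol; V(HNO3) at equivalence = 0.01146/0.2682 = 0.04271 L.
At equivalence the base is fully converted to NH4+; total volume = 0.07711 L, so [NH4+] = 0.01146/0.07711 = 0.1486 M.
Ka(NH4+) = Kw/Kb = 1.0e-14 / 1.8 x 10^-5 = 5.56e-10.
[H^+] = sqrt(Ka x [NH4+]) = sqrt(5.56e-10 x 0.1486) = 9.08e-6 M.
pH = -log(9.08e-6) = 5.04.

5.04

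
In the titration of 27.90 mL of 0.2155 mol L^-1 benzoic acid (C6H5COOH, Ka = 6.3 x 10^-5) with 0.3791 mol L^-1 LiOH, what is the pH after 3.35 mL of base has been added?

Initial n(C6H5COOH) = 0.2155 x 0.02790 = 0.006012 mol.
n(LiOH) added = 0.3791 x 0.003350 = 0.001270 mol, converting that many moles of C6H5COOH to C6H5COO-.
Remaining n(C6H5COOH) = 0.004742 mol; n(C6H5COO-) = 0.001270 mol.
By Henderson-Hasselbalch, pH = pKa + log([A^-]/[HA]) = 4.20 + log(0.001270/0.004742) = 4.20 + (-0.57) = 3.63.

3.63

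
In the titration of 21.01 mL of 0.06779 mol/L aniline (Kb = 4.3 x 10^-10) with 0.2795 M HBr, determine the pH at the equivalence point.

2.95

n(C6H5NH2) = 0.06779 x 0.02101 = 0.001424 mol; V(HBr) at equivalence = 0.001424/0.2795 = 0.005096 L.
At equivalence the base is fully converted to C6H5NH3+; total volume = 0.02611 L, so [C6H5NH3+] = 0.001424/0.02611 = 0.05456 M.
Ka(C6H5NH3+) = Kw/Kb = 1.0e-14 / 4.3 x 10^-10 = 2.33e-5.
[H^+] = sqrt(Ka x [C6H5NH3+]) = sqrt(2.33e-5 x 0.05456) = 0.00113 M.
pH = -log(0.00113) = 2.95.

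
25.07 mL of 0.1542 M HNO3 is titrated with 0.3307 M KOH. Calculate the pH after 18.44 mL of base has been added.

12.71

n(acid) = 0.1542 x 0.02507 = 0.003866 mol; n(KOH) added = 0.3307 x 0.01844 = 0.006098 mol.
Base is in excess by 0.006098 - 0.003866 = 0.002232 mol in a total volume of 0.04351 L.
[OH^-] = 0.002232/0.04351 = 0.05131 M, so pOH = 1.29 and pH = 14.00 - 1.29 = 12.71.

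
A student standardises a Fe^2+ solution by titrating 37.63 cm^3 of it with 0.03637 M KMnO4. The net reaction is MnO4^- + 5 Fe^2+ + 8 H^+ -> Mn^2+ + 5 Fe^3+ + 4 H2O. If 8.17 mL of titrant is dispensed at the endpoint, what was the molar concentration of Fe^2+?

0.0395 M

n(KMnO4) = 0.03637 x 0.008170 = 0.0002971 mol.
From the balanced equation, 1 mol KMnO4 reacts with 5 mol Fe^2+, so n(Fe^2+) = 0.0002971 x 5/1 = 0.001486 mol.
[Fe^2+] = 0.001486 / 0.03763 L = 0.0395 M.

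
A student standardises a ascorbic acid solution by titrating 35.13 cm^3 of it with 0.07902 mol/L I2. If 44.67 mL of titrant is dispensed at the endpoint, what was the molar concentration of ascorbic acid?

0.100 M

n(I2) = 0.07902 x 0.04467 = 0.003530 mol.
From the balanced equation, 1 mol I2 reacts with 1 mol ascorbic acid, so n(ascorbic acid) = 0.003530 x 1/1 = 0.003530 mol.
[ascorbic acid] = 0.003530 / 0.03513 L = 0.100 M.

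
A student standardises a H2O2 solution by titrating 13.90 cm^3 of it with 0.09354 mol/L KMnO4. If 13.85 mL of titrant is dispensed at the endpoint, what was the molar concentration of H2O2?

0.233 M

n(KMnO4) = 0.09354 x 0.01385 = 0.001296 mol.
From the balanced equation, 2 mol KMnO4 reacts with 5 mol H2O2, so n(H2O2) = 0.001296 x 5/2 = 0.003239 mol.
[H2O2] = 0.003239 / 0.01390 L = 0.233 M.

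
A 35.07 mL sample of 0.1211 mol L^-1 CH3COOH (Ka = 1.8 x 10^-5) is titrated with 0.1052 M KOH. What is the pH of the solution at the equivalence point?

n(CH3COOH) = 0.1211 x 0.03507 = 0.004247 mol; V(KOH) at equivalence = 0.004247/0.1052 = 0.04037 L.
At equivalence all the acid is converted to CH3COO-; total volume = 0.03507 + 0.04037 = 0.07544 L, so [CH3COO-] = 0.004247/0.07544 = 0.05630 M.
Kb = Kw/Ka = 1.0e-14 / 1.8 x 10^-5 = 5.56e-10.
[OH^-] = sqrt(Kb x [CH3COO-]) = sqrt(5.56e-10 x 0.05630) = 5.59e-6 M.
pOH = 5.25, so pH = 14.00 - 5.25 = 8.75.

8.75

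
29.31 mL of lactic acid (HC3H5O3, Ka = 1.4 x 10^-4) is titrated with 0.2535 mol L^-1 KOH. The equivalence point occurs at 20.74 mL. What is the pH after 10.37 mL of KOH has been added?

3.85

10.37 mL is exactly half the equivalence volume (20.74/2), i.e. the half-equivalence point.
There, n(HA) = n(A^-), so pH = pKa = -log(1.4 x 10^-4) = 3.85.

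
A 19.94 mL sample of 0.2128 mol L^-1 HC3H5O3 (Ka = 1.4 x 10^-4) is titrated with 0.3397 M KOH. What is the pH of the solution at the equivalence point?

8.49

n(HC3H5O3) = 0.2128 x 0.01994 = 0.004243 mol; V(KOH) at equivalence = 0.004243/0.3397 = 0.01249 L.
At equivalence all the acid is converted to C3H5O3-; total volume = 0.01994 + 0.01249 = 0.03243 L, so [C3H5O3-] = 0.004243/0.03243 = 0.1308 M.
Kb = Kw/Ka = 1.0e-14 / 1.4 x 10^-4 = 7.14e-11.
[OH^-] = sqrt(Kb x [C3H5O3-]) = sqrt(7.14e-11 x 0.1308) = 3.06e-6 M.
pOH = 5.51, so pH = 14.00 - 5.51 = 8.49.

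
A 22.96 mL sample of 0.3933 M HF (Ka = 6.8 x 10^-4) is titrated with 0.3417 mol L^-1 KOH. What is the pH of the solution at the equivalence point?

n(HF) = 0.3933 x 0.02296 = 0.009030 mol; V(KOH) at equivalence = 0.009030/0.3417 = 0.02643 L.
At equivalence all the acid is converted to F-; total volume = 0.02296 + 0.02643 = 0.04939 L, so [F-] = 0.009030/0.04939 = 0.1828 M.
Kb = Kw/Ka = 1.0e-14 / 6.8 x 10^-4 = 1.47e-11.
[OH^-] = sqrt(Kb x [F-]) = sqrt(1.47e-11 x 0.1828) = 1.64e-6 M.
pOH = 5.79, so pH = 14.00 - 5.79 = 8.21.

8.21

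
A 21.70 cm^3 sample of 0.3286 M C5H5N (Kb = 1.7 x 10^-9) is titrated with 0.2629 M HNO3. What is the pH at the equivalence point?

n(C5H5N) = 0.3286 x 0.02170 = 0.007131 mol; V(HNO3) at equivalence = 0.007131/0.2629 = 0.02712 L.
At equivalence the base is fully converted to C5H5NH+; total volume = 0.04882 L, so [C5H5NH+] = 0.007131/0.04882 = 0.1461 M.
Ka(C5H5NH+) = Kw/Kb = 1.0e-14 / 1.7 x 10^-9 = 5.88e-6.
[H^+] = sqrt(Ka x [C5H5NH+]) = sqrt(5.88e-6 x 0.1461) = 0.000927 M.
pH = -log(0.000927) = 3.03.

3.03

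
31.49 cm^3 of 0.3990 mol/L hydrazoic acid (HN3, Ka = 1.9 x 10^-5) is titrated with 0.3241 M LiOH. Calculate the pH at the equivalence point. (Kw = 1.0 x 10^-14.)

n(HN3) = 0.3990 x 0.03149 = 0.01256 mol; V(LiOH) at equivalence = 0.01256/0.3241 = 0.03877 L.
At equivalence all the acid is converted to N3-; total volume = 0.03149 + 0.03877 = 0.07026 L, so [N3-] = 0.01256/0.07026 = 0.1788 M.
Kb = Kw/Ka = 1.0e-14 / 1.9 x 10^-5 = 5.26e-10.
[OH^-] = sqrt(Kb x [N3-]) = sqrt(5.26e-10 x 0.1788) = 9.70e-6 M.
pOH = 5.01, so pH = 14.00 - 5.01 = 8.99.

8.99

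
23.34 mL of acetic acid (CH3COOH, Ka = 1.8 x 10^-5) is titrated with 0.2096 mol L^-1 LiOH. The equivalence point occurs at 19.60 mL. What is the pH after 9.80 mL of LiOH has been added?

4.74

9.80 mL is exactly half the equivalence volume (19.60/2), i.e. the half-equivalence point.
There, n(HA) = n(A^-), so pH = pKa = -log(1.8 x 10^-5) = 4.74.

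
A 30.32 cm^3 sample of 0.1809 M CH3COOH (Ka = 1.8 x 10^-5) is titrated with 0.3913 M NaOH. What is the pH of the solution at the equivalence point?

n(CH3COOH) = 0.1809 x 0.03032 = 0.005485 mol; V(NaOH) at equivalence = 0.005485/0.3913 = 0.01402 L.
At equivalence all the acid is converted to CH3COO-; total volume = 0.03032 + 0.01402 = 0.04434 L, so [CH3COO-] = 0.005485/0.04434 = 0.1237 M.
Kb = Kw/Ka = 1.0e-14 / 1.8 x 10^-5 = 5.56e-10.
[OH^-] = sqrt(Kb x [CH3COO-]) = sqrt(5.56e-10 x 0.1237) = 8.29e-6 M.
pOH = 5.08, so pH = 14.00 - 5.08 = 8.92.

8.92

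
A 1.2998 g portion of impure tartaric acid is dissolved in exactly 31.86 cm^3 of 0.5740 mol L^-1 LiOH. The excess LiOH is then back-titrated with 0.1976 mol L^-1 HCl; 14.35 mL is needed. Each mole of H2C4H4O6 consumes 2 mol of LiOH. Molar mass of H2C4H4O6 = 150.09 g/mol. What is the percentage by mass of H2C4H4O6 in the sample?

Total n(LiOH) added = 0.5740 x 0.03186 = 0.01829 mol.
n(HCl) used = 0.1976 x 0.01435 = 0.002836 mol, which equals the excess n(LiOH).
So n(LiOH) consumed by the sample = 0.01829 - 0.002836 = 0.01545 mol.
n(H2C4H4O6) = 0.01545 / 2 = 0.007726 mol.
mass H2C4H4O6 = 0.007726 x 150.09 = 1.160 g, so %H2C4H4O6 = 1.160/1.2998 x 100 = 89.2%.

89.2%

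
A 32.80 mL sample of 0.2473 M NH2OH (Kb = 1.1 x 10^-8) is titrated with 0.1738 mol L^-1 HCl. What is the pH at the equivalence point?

3.52

n(NH2OH) = 0.2473 x 0.03280 = 0.008111 mol; V(HCl) at equivalence = 0.008111/0.1738 = 0.04667 L.
At equivalence the base is fully converted to NH3OH+; total volume = 0.07947 L, so [NH3OH+] = 0.008111/0.07947 = 0.1021 M.
Ka(NH3OH+) = Kw/Kb = 1.0e-14 / 1.1 x 10^-8 = 9.09e-7.
[H^+] = sqrt(Ka x [NH3OH+]) = sqrt(9.09e-7 x 0.1021) = 0.000305 M.
pH = -log(0.000305) = 3.52.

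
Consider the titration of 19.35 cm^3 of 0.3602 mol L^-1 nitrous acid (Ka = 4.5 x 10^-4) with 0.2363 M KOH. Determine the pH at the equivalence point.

8.25

n(HNO2) = 0.3602 x 0.01935 = 0.006970 mol; V(KOH) at equivalence = 0.006970/0.2363 = 0.02950 L.
At equivalence all the acid is converted to NO2-; total volume = 0.01935 + 0.02950 = 0.04885 L, so [NO2-] = 0.006970/0.04885 = 0.1427 M.
Kb = Kw/Ka = 1.0e-14 / 4.5 x 10^-4 = 2.22e-11.
[OH^-] = sqrt(Kb x [NO2-]) = sqrt(2.22e-11 x 0.1427) = 1.78e-6 M.
pOH = 5.75, so pH = 14.00 - 5.75 = 8.25.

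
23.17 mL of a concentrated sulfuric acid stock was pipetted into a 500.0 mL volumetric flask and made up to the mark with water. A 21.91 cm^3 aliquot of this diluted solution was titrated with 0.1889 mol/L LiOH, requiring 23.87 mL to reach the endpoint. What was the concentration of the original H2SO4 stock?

2.22 M

n(LiOH) = 0.1889 x 0.02387 = 0.004509 mol.
n(H2SO4) in the aliquot = 0.004509 x 1/2 = 0.002255 mol.
[diluted H2SO4] = 0.002255 / 0.02191 = 0.1029 M.
Dilution factor = 500.0/23.17 = 21.58, so [stock] = 0.1029 x 21.58 = 2.22 M.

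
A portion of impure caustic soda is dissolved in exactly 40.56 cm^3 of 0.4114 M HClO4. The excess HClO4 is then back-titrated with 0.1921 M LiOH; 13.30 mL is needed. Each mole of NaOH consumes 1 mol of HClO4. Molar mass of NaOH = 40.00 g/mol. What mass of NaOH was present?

0.565 g

Total n(HClO4) added = 0.4114 x 0.04056 = 0.01669 mol.
n(LiOH) used = 0.1921 x 0.01330 = 0.002555 mol, which equals the excess n(HClO4).
So n(HClO4) consumed by the sample = 0.01669 - 0.002555 = 0.01413 mol.
n(NaOH) = 0.01413 / 1 = 0.01413 mol.
mass = 0.01413 mol x 40.00 g/mol = 0.565 g.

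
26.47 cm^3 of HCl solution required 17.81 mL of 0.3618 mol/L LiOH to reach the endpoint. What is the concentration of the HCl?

0.243 M

n(LiOH) delivered = 0.3618 x 0.01781 = 0.006444 mol.
For a 1:1 reaction, n(HCl) = 0.006444 mol.
[HCl] = 0.006444 mol / 0.02647 L = 0.243 M.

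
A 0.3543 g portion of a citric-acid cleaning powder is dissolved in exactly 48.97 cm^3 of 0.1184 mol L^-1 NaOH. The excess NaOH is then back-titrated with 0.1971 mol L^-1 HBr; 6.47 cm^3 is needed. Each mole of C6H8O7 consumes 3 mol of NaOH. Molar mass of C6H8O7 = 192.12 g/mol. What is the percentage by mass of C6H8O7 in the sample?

Total n(NaOH) added = 0.1184 x 0.04897 = 0.005798 mol.
n(HBr) used = 0.1971 x 0.006470 = 0.001275 mol, which equals the excess n(NaOH).
So n(NaOH) consumed by the sample = 0.005798 - 0.001275 = 0.004523 mol.
n(C6H8O7) = 0.004523 / 3 = 0.001508 mol.
mass C6H8O7 = 0.001508 x 192.12 = 0.2896 g, so %C6H8O7 = 0.2896/0.3543 x 100 = 81.8%.

81.8%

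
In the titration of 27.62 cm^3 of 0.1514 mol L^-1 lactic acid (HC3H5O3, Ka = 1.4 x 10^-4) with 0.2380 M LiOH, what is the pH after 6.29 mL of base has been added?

3.60

Initial n(HC3H5O3) = 0.1514 x 0.02762 = 0.004182 mol.
n(LiOH) added = 0.2380 x 0.006290 = 0.001497 mol, converting that many moles of HC3H5O3 to C3H5O3-.
Remaining n(HC3H5O3) = 0.002685 mol; n(C3H5O3-) = 0.001497 mol.
By Henderson-Hasselbalch, pH = pKa + log([A^-]/[HA]) = 3.85 + log(0.001497/0.002685) = 3.85 + (-0.25) = 3.60.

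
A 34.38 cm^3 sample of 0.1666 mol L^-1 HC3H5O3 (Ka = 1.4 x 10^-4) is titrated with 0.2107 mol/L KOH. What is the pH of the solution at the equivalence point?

n(HC3H5O3) = 0.1666 x 0.03438 = 0.005728 mol; V(KOH) at equivalence = 0.005728/0.2107 = 0.02718 L.
At equivalence all the acid is converted to C3H5O3-; total volume = 0.03438 + 0.02718 = 0.06156 L, so [C3H5O3-] = 0.005728/0.06156 = 0.09304 M.
Kb = Kw/Ka = 1.0e-14 / 1.4 x 10^-4 = 7.14e-11.
[OH^-] = sqrt(Kb x [C3H5O3-]) = sqrt(7.14e-11 x 0.09304) = 2.58e-6 M.
pOH = 5.59, so pH = 14.00 - 5.59 = 8.41.

8.41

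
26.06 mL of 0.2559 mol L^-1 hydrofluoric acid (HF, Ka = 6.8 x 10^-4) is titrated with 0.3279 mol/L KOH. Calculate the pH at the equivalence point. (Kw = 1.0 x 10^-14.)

8.16

n(HF) = 0.2559 x 0.02606 = 0.006669 mol; V(KOH) at equivalence = 0.006669/0.3279 = 0.02034 L.
At equivalence all the acid is converted to F-; total volume = 0.02606 + 0.02034 = 0.04640 L, so [F-] = 0.006669/0.04640 = 0.1437 M.
Kb = Kw/Ka = 1.0e-14 / 6.8 x 10^-4 = 1.47e-11.
[OH^-] = sqrt(Kb x [F-]) = sqrt(1.47e-11 x 0.1437) = 1.45e-6 M.
pOH = 5.84, so pH = 14.00 - 5.84 = 8.16.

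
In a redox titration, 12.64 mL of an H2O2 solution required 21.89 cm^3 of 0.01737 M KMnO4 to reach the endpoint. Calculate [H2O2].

n(KMnO4) = 0.01737 x 0.02189 = 0.0003802 mol.
From the balanced equation, 2 mol KMnO4 reacts with 5 mol H2O2, so n(H2O2) = 0.0003802 x 5/2 = 0.0009506 mol.
[H2O2] = 0.0009506 / 0.01264 L = 0.0752 M.

0.0752 M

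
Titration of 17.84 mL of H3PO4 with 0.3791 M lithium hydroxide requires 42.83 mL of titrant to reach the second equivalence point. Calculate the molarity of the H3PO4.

n(LiOH) = 0.3791 x 0.04283 = 0.01624 mol.
At the second equivalence point, 2 mol OH^- react per mol H3PO4, so n(H3PO4) = 0.01624 / 2 = 0.008118 mol.
[H3PO4] = 0.008118 / 0.01784 L = 0.455 M.

0.455 M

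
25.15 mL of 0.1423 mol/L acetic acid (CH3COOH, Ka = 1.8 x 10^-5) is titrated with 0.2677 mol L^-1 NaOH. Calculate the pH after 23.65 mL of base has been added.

n(acid) = 0.1423 x 0.02515 = 0.003579 mol; n(NaOH) added = 0.2677 x 0.02365 = 0.006331 mol.
Base is in excess by 0.006331 - 0.003579 = 0.002752 mol in a total volume of 0.04880 L.
[OH^-] = 0.002752/0.04880 = 0.05640 M, so pOH = 1.25 and pH = 14.00 - 1.25 = 12.75.

12.75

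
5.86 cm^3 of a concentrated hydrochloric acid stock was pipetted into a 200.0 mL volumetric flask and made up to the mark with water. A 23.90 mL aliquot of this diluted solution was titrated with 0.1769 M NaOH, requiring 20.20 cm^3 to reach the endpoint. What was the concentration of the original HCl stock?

5.10 M

n(NaOH) = 0.1769 x 0.02020 = 0.003573 mol.
n(HCl) in the aliquot = 0.003573 mol.
[diluted HCl] = 0.003573 / 0.02390 = 0.1495 M.
Dilution factor = 200.0/5.860 = 34.13, so [stock] = 0.1495 x 34.13 = 5.10 M.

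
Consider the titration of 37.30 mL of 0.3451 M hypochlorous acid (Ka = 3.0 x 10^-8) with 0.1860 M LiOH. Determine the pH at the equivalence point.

n(HClO) = 0.3451 x 0.03730 = 0.01287 mol; V(LiOH) at equivalence = 0.01287/0.1860 = 0.06921 L.
At equivalence all the acid is converted to ClO-; total volume = 0.03730 + 0.06921 = 0.1065 L, so [ClO-] = 0.01287/0.1065 = 0.1209 M.
Kb = Kw/Ka = 1.0e-14 / 3.0 x 10^-8 = 3.33e-7.
[OH^-] = sqrt(Kb x [ClO-]) = sqrt(3.33e-7 x 0.1209) = 0.000201 M.
pOH = 3.70, so pH = 14.00 - 3.70 = 10.30.

10.30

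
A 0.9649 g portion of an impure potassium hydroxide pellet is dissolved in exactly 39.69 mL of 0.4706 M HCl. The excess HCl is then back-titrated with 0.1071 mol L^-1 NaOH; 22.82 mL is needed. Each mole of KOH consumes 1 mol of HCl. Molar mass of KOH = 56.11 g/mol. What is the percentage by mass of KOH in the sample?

94.4%

Total n(HCl) added = 0.4706 x 0.03969 = 0.01868 mol.
n(NaOH) used = 0.1071 x 0.02282 = 0.002444 mol, which equals the excess n(HCl).
So n(HCl) consumed by the sample = 0.01868 - 0.002444 = 0.01623 mol.
n(KOH) = 0.01623 / 1 = 0.01623 mol.
mass KOH = 0.01623 x 56.11 = 0.9109 g, so %KOH = 0.9109/0.9649 x 100 = 94.4%.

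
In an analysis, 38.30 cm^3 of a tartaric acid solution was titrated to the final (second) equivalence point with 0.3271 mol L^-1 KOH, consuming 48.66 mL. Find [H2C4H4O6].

n(KOH) = 0.3271 x 0.04866 = 0.01592 mol.
At the final (second) equivalence point, 2 mol OH^- react per mol H2C4H4O6, so n(H2C4H4O6) = 0.01592 / 2 = 0.007958 mol.
[H2C4H4O6] = 0.007958 / 0.03830 L = 0.208 M.

0.208 M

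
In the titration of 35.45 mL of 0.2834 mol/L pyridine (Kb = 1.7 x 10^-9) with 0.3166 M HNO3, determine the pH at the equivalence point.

n(C5H5N) = 0.2834 x 0.03545 = 0.01005 mol; V(HNO3) at equivalence = 0.01005/0.3166 = 0.03173 L.
At equivalence the base is fully converted to C5H5NH+; total volume = 0.06718 L, so [C5H5NH+] = 0.01005/0.06718 = 0.1495 M.
Ka(C5H5NH+) = Kw/Kb = 1.0e-14 / 1.7 x 10^-9 = 5.88e-6.
[H^+] = sqrt(Ka x [C5H5NH+]) = sqrt(5.88e-6 x 0.1495) = 0.000938 M.
pH = -log(0.000938) = 3.03.

3.03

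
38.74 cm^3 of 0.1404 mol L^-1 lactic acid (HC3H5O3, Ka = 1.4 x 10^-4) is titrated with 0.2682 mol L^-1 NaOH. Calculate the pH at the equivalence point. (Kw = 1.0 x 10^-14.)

n(HC3H5O3) = 0.1404 x 0.03874 = 0.005439 mol; V(NaOH) at equivalence = 0.005439/0.2682 = 0.02028 L.
At equivalence all the acid is converted to C3H5O3-; total volume = 0.03874 + 0.02028 = 0.05902 L, so [C3H5O3-] = 0.005439/0.05902 = 0.09216 M.
Kb = Kw/Ka = 1.0e-14 / 1.4 x 10^-4 = 7.14e-11.
[OH^-] = sqrt(Kb x [C3H5O3-]) = sqrt(7.14e-11 x 0.09216) = 2.57e-6 M.
pOH = 5.59, so pH = 14.00 - 5.59 = 8.41.

8.41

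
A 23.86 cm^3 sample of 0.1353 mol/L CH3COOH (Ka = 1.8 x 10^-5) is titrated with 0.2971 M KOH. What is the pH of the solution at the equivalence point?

8.86

n(CH3COOH) = 0.1353 x 0.02386 = 0.003228 mol; V(KOH) at equivalence = 0.003228/0.2971 = 0.01087 L.
At equivalence all the acid is converted to CH3COO-; total volume = 0.02386 + 0.01087 = 0.03473 L, so [CH3COO-] = 0.003228/0.03473 = 0.09296 M.
Kb = Kw/Ka = 1.0e-14 / 1.8 x 10^-5 = 5.56e-10.
[OH^-] = sqrt(Kb x [CH3COO-]) = sqrt(5.56e-10 x 0.09296) = 7.19e-6 M.
pOH = 5.14, so pH = 14.00 - 5.14 = 8.86.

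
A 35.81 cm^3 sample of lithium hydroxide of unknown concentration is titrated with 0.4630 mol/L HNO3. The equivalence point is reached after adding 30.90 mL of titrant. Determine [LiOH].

0.400 M

n(HNO3) delivered = 0.4630 x 0.03090 = 0.01431 mol.
For a 1:1 reaction, n(LiOH) = 0.01431 mol.
[LiOH] = 0.01431 mol / 0.03581 L = 0.400 M.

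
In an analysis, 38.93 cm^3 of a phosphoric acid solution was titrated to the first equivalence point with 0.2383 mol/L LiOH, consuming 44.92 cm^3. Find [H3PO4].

n(LiOH) = 0.2383 x 0.04492 = 0.01070 mol.
At the first equivalence point, 1 mol OH^- react per mol H3PO4, so n(H3PO4) = 0.01070 / 1 = 0.01070 mol.
[H3PO4] = 0.01070 / 0.03893 L = 0.275 M.

0.275 M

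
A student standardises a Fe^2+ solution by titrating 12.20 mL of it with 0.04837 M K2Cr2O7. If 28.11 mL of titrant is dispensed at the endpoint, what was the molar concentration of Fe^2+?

0.669 M

n(K2Cr2O7) = 0.04837 x 0.02811 = 0.001360 mol.
From the balanced equation, 1 mol K2Cr2O7 reacts with 6 mol Fe^2+, so n(Fe^2+) = 0.001360 x 6/1 = 0.008158 mol.
[Fe^2+] = 0.008158 / 0.01220 L = 0.669 M.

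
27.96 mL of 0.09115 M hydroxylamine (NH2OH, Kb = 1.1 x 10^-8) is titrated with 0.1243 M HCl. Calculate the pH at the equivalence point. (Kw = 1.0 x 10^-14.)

3.66

n(NH2OH) = 0.09115 x 0.02796 = 0.002549 mol; V(HCl) at equivalence = 0.002549/0.1243 = 0.02050 L.
At equivalence the base is fully converted to NH3OH+; total volume = 0.04846 L, so [NH3OH+] = 0.002549/0.04846 = 0.05259 M.
Ka(NH3OH+) = Kw/Kb = 1.0e-14 / 1.1 x 10^-8 = 9.09e-7.
[H^+] = sqrt(Ka x [NH3OH+]) = sqrt(9.09e-7 x 0.05259) = 0.000219 M.
pH = -log(0.000219) = 3.66.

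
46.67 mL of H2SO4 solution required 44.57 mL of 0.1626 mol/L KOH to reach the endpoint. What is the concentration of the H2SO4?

0.0776 M

n(KOH) delivered = 0.1626 x 0.04457 = 0.007247 mol.
The reaction is 1 H2SO4 + 2 KOH, so n(H2SO4) = 0.007247 x 1/2 = 0.003624 mol.
[H2SO4] = 0.003624 mol / 0.04667 L = 0.0776 M.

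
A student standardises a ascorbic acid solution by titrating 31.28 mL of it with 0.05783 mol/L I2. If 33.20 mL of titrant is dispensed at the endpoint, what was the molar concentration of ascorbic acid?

n(I2) = 0.05783 x 0.03320 = 0.001920 mol.
From the balanced equation, 1 mol I2 reacts with 1 mol ascorbic acid, so n(ascorbic acid) = 0.001920 x 1/1 = 0.001920 mol.
[ascorbic acid] = 0.001920 / 0.03128 L = 0.0614 M.

0.0614 M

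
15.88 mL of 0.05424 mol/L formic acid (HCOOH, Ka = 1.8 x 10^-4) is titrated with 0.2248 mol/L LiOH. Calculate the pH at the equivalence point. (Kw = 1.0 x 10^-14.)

8.19

n(HCOOH) = 0.05424 x 0.01588 = 0.0008613 mol; V(LiOH) at equivalence = 0.0008613/0.2248 = 0.003832 L.
At equivalence all the acid is converted to HCOO-; total volume = 0.01588 + 0.003832 = 0.01971 L, so [HCOO-] = 0.0008613/0.01971 = 0.04370 M.
Kb = Kw/Ka = 1.0e-14 / 1.8 x 10^-4 = 5.56e-11.
[OH^-] = sqrt(Kb x [HCOO-]) = sqrt(5.56e-11 x 0.04370) = 1.56e-6 M.
pOH = 5.81, so pH = 14.00 - 5.81 = 8.19.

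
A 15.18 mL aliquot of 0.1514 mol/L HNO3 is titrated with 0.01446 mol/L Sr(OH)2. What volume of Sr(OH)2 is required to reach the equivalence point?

n(HNO3) = 0.1514 mol/L x 0.01518 L = 0.002298 mol.
The neutralisation is 2 HNO3 : 1 Sr(OH)2, so n(Sr(OH)2) = 0.002298 x 1/2 = 0.001149 mol.
V(Sr(OH)2) = 0.001149 / 0.01446 = 0.07947 L = 79.5 mL.

79.5 mL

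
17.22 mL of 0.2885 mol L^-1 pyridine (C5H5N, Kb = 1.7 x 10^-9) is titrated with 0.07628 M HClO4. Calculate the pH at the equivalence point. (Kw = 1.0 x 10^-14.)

3.22

n(C5H5N) = 0.2885 x 0.01722 = 0.004968 mol; V(HClO4) at equivalence = 0.004968/0.07628 = 0.06513 L.
At equivalence the base is fully converted to C5H5NH+; total volume = 0.08235 L, so [C5H5NH+] = 0.004968/0.08235 = 0.06033 M.
Ka(C5H5NH+) = Kw/Kb = 1.0e-14 / 1.7 x 10^-9 = 5.88e-6.
[H^+] = sqrt(Ka x [C5H5NH+]) = sqrt(5.88e-6 x 0.06033) = 0.000596 M.
pH = -log(0.000596) = 3.22.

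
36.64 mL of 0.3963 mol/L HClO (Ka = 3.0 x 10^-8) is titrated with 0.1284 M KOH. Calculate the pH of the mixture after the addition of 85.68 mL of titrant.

Initial n(HClO) = 0.3963 x 0.03664 = 0.01452 mol.
n(KOH) added = 0.1284 x 0.08568 = 0.01100 mol, converting that many moles of HClO to ClO-.
Remaining n(HClO) = 0.003519 mol; n(ClO-) = 0.01100 mol.
By Henderson-Hasselbalch, pH = pKa + log([A^-]/[HA]) = 7.52 + log(0.01100/0.003519) = 7.52 + (+0.50) = 8.02.

8.02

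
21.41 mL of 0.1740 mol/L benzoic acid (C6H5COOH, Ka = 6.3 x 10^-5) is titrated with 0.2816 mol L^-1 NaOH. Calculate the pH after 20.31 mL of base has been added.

12.68

n(acid) = 0.1740 x 0.02141 = 0.003725 mol; n(NaOH) added = 0.2816 x 0.02031 = 0.005719 mol.
Base is in excess by 0.005719 - 0.003725 = 0.001994 mol in a total volume of 0.04172 L.
[OH^-] = 0.001994/0.04172 = 0.04779 M, so pOH = 1.32 and pH = 14.00 - 1.32 = 12.68.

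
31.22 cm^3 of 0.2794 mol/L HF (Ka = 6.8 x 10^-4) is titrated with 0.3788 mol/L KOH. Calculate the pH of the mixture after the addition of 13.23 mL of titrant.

Initial n(HF) = 0.2794 x 0.03122 = 0.008723 mol.
n(KOH) added = 0.3788 x 0.01323 = 0.005012 mol, converting that many moles of HF to F-.
Remaining n(HF) = 0.003711 mol; n(F-) = 0.005012 mol.
By Henderson-Hasselbalch, pH = pKa + log([A^-]/[HA]) = 3.17 + log(0.005012/0.003711) = 3.17 + (+0.13) = 3.30.

3.30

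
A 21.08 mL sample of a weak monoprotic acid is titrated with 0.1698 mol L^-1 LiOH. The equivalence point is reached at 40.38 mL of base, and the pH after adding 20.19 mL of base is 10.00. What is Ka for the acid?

20.19 mL is half of the equivalence volume, so this is the half-equivalence point where [HA] = [A^-].
At half-equivalence pH = pKa, so pKa = 10.00.
Ka = 10^(-10.00) = 1.0 x 10^-10.

1.0 x 10^-10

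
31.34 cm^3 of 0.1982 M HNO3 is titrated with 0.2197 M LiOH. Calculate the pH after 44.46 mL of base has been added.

12.67

n(acid) = 0.1982 x 0.03134 = 0.006212 mol; n(LiOH) added = 0.2197 x 0.04446 = 0.009768 mol.
Base is in excess by 0.009768 - 0.006212 = 0.003556 mol in a total volume of 0.07580 L.
[OH^-] = 0.003556/0.07580 = 0.04692 M, so pOH = 1.33 and pH = 14.00 - 1.33 = 12.67.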